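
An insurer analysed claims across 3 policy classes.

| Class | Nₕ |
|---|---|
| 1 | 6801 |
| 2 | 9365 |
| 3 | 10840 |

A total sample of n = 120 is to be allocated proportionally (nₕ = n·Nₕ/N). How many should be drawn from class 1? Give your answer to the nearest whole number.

30

N = 6801 + 9365 + 10840 = 27006.
n_1 = 120·6801/27006 = 30.220... → 30.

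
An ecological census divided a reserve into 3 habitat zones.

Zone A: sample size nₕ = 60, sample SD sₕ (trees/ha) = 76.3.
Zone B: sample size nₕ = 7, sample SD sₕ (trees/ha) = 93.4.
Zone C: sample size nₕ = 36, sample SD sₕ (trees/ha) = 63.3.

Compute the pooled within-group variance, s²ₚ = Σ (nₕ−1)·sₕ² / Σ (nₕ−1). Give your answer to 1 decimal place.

5360.6

Degrees of freedom: 59 + 6 + 35 = 100.
Σ(nₕ−1)sₕ² = 59·5821.69 + 6·8723.56 + 35·4006.89 = 536062.22.
s²ₚ = 536062.22 / 100 = 5360.622... → 5360.6.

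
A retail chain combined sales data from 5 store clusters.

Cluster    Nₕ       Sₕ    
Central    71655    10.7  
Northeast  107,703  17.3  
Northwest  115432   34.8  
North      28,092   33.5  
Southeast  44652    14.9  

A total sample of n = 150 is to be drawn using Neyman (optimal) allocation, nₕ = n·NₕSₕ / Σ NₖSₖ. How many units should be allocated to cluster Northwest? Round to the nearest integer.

Central: NₕSₕ = 71655·10.7 = 766708.5
Northeast: NₕSₕ = 107703·17.3 = 1863261.9
Northwest: NₕSₕ = 115432·34.8 = 4017033.6
North: NₕSₕ = 28092·33.5 = 941082
Southeast: NₕSₕ = 44652·14.9 = 665314.8
Σ NₕSₕ = 8253400.8.
n_Northwest = 150·4017033.6/8253400.8 = 73.007... → 73.

73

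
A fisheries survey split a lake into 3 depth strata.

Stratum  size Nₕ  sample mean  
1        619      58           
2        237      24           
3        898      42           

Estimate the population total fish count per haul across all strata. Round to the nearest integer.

79306

1: 619·58 = 35902
2: 237·24 = 5688
3: 898·42 = 37716
τ̂ = Σ Nₕx̄ₕ = 79306.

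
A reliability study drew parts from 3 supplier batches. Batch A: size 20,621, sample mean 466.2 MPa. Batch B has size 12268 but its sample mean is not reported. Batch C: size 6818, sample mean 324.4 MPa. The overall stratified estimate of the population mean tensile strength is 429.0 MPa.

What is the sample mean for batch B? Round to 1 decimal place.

N = 20621 + 12268 + 6818 = 39707.
Overall total = μ·N = 429.0·39707 = 17034303.
Subtract the known strata: 20621·466.2 + 6818·324.4 = 11825269.4.
Remaining total for batch B: 17034303 − 11825269.4 = 5209033.6.
Divide by its size: 5209033.6 / 12268 = 424.603... → 424.6.

424.6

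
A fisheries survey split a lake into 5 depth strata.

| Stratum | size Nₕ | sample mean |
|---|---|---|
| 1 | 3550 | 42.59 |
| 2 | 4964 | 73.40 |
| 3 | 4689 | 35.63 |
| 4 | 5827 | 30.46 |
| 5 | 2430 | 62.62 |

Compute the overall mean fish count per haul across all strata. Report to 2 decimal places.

47.17

N = 3550 + 4964 + 4689 + 5827 + 2430 = 21460.
Overall mean = Σ (Nₕ/N)·x̄ₕ — weight by population share, not a simple average.
Σ Nₕx̄ₕ = 3550·42.59 + 4964·73.40 + 4689·35.63 + 5827·30.46 + 2430·62.62 = 151194.5 + 364357.6 + 167069.07 + 177490.42 + 152166.6 = 1012278.19.
Divide by N: 1012278.19 / 21460 = 47.1705... → 47.17.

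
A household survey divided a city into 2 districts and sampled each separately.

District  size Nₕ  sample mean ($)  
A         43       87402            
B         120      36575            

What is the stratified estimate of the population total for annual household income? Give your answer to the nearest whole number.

8147286

A: 43·87402 = 3758286
B: 120·36575 = 4389000
τ̂ = Σ Nₕx̄ₕ = 8147286.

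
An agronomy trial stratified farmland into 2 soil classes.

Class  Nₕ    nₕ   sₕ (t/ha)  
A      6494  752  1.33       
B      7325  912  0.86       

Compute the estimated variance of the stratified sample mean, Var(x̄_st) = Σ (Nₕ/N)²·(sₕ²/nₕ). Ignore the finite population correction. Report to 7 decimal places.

N = 13819; Wₕ = Nₕ/N.
class A: (6494/13819)²·1.33²/752 = 0.0005194656
class B: (7325/13819)²·0.86²/912 = 0.0002278579
Sum = 0.0007473235 → 0.0007473.

0.0007473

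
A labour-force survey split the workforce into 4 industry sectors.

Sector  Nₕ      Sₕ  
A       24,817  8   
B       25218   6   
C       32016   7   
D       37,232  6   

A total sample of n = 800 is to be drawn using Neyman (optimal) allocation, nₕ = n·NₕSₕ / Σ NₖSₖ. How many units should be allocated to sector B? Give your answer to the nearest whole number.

Σ NₕSₕ = 24817·8 + 25218·6 + 32016·7 + 37232·6 = 797348.
Share for B: 151308/797348 = 0.18976.
n_B = 800 × 0.18976 = 151.811... → 152.

152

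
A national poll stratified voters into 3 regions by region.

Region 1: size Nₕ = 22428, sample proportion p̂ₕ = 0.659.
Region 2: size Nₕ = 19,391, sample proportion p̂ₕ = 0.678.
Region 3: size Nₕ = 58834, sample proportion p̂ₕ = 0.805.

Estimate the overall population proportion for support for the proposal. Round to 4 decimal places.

0.7480

Wₕ = Nₕ/N with N = 100653: 0.2228, 0.1927, 0.5845.
p̂_st = 0.2228·0.659 + 0.1927·0.678 + 0.5845·0.805 ≈ 0.748001... → 0.7480.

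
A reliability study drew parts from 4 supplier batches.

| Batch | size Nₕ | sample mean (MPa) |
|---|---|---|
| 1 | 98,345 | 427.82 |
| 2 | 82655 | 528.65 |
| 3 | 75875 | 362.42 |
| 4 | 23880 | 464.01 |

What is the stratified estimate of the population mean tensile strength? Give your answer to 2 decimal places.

N = 280755; weights Wₕ = Nₕ/N = (0.3503, 0.2944, 0.2703, 0.0851).
x̄_st = Σ Wₕ·x̄ₕ = 0.3503·427.82 + 0.2944·528.65 + 0.2703·362.42 + 0.0851·464.01 ≈ 442.9082...
→ 442.91.

442.91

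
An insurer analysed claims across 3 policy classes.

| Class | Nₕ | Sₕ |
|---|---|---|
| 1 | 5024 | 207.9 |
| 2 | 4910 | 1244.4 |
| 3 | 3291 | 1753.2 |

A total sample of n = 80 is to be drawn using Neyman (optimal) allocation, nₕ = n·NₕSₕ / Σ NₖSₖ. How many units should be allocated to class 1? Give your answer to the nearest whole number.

1: NₕSₕ = 5024·207.9 = 1044489.6
2: NₕSₕ = 4910·1244.4 = 6110004
3: NₕSₕ = 3291·1753.2 = 5769781.2
Σ NₕSₕ = 12924274.8.
n_1 = 80·1044489.6/12924274.8 = 6.465... → 6.

6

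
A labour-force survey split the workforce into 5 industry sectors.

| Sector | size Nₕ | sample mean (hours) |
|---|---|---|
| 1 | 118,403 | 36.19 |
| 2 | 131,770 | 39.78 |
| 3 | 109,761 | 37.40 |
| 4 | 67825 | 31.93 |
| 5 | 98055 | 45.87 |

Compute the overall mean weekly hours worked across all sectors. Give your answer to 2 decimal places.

N = 118403 + 131770 + 109761 + 67825 + 98055 = 525814.
Weight each subgroup mean by Nₕ/N and sum.
Σ Nₕx̄ₕ = 118403·36.19 + 131770·39.78 + 109761·37.40 + 67825·31.93 + 98055·45.87 = 4285004.57 + 5241810.6 + 4105061.4 + 2165652.25 + 4497782.85 = 20295311.67.
Divide by N: 20295311.67 / 525814 = 38.5979... → 38.60.

38.60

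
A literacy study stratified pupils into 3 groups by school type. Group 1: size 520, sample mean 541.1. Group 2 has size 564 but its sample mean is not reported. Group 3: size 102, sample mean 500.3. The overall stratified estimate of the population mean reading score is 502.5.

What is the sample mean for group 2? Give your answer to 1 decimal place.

Σ Nₕx̄ₕ = N·μ, so 564·x̄_2 = 1186·502.5 − (520·541.1 + 102·500.3).
= 595965 − 332402.6 = 263562.4.
x̄_2 = 263562.4 / 564 = 467.309... → 467.3.

467.3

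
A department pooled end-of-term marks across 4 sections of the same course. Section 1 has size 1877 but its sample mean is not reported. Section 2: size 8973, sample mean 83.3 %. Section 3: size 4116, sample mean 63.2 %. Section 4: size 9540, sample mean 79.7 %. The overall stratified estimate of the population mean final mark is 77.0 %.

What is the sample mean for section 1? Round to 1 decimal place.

Σ Nₕx̄ₕ = N·μ, so 1877·x̄_1 = 24506·77.0 − (8973·83.3 + 4116·63.2 + 9540·79.7).
= 1886962 − 1767920.1 = 119041.9.
x̄_1 = 119041.9 / 1877 = 63.421... → 63.4.

63.4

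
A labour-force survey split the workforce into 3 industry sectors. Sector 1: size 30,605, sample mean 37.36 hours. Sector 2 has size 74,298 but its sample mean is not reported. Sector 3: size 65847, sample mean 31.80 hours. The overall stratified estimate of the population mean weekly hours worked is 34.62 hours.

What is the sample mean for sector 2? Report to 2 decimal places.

N = 30605 + 74298 + 65847 = 170750.
Overall total = μ·N = 34.62·170750 = 5911365.
Subtract the known strata: 30605·37.36 + 65847·31.80 = 3237337.4.
Remaining total for sector 2: 5911365 − 3237337.4 = 2674027.6.
Divide by its size: 2674027.6 / 74298 = 35.9906... → 35.99.

35.99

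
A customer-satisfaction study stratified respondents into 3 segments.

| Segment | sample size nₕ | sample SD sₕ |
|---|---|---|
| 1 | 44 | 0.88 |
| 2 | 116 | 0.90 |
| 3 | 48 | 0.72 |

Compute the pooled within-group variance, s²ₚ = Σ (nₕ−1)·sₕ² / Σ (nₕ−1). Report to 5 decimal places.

Degrees of freedom: 43 + 115 + 47 = 205.
Σ(nₕ−1)sₕ² = 43·0.7744 + 115·0.81 + 47·0.5184 = 150.814.
s²ₚ = 150.814 / 205 = 0.7356780... → 0.73568.

0.73568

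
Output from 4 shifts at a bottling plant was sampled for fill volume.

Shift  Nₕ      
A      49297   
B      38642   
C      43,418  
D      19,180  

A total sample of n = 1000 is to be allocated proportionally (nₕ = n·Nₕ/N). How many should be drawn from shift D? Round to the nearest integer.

127

N = 49297 + 38642 + 43418 + 19180 = 150537.
n_D = 1000·19180/150537 = 127.411... → 127.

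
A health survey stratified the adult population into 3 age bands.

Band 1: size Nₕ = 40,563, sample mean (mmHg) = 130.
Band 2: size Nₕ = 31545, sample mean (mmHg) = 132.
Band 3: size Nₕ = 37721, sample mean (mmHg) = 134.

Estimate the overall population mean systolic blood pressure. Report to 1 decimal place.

131.9

x̄_st = (Σ Nₕx̄ₕ) / (Σ Nₕ) = (40563·130 + 31545·132 + 37721·134) / 109829
= 14491744 / 109829 = 131.948... → 131.9.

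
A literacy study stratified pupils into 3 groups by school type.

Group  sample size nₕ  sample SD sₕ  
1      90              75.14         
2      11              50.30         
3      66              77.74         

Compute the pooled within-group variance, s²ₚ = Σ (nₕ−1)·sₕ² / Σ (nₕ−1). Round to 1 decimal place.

5613.6

Degrees of freedom: 89 + 10 + 65 = 164.
Σ(nₕ−1)sₕ² = 89·5646.0196 + 10·2530.09 + 65·6043.5076 = 920624.6384.
s²ₚ = 920624.6384 / 164 = 5613.565... → 5613.6.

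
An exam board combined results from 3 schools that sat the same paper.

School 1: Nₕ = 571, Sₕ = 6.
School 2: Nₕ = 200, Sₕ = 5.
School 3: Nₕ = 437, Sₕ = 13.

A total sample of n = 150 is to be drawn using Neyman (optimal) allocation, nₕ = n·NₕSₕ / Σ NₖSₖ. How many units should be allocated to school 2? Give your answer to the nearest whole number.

Σ NₕSₕ = 571·6 + 200·5 + 437·13 = 10107.
Share for 2: 1000/10107 = 0.09894.
n_2 = 150 × 0.09894 = 14.841... → 15.

15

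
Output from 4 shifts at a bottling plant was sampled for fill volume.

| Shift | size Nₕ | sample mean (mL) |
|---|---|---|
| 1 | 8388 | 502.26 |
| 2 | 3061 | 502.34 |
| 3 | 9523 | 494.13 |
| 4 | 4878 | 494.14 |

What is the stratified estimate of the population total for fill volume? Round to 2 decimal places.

Population total = Σ Nₕ·x̄ₕ (each stratum's size times its mean).
8388·502.26 + 3061·502.34 + 9523·494.13 + 4878·494.14 = 4212956.88 + 1537662.74 + 4705599.99 + 2410414.92 = 12866634.53.

12866634.53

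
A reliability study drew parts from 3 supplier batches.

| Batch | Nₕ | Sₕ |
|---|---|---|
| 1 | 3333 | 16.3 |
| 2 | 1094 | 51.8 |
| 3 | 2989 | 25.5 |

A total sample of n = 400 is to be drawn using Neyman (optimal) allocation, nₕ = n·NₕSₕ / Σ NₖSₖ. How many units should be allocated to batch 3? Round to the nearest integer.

163

Σ NₕSₕ = 3333·16.3 + 1094·51.8 + 2989·25.5 = 187216.6.
Share for 3: 76219.5/187216.6 = 0.40712.
n_3 = 400 × 0.40712 = 162.848... → 163.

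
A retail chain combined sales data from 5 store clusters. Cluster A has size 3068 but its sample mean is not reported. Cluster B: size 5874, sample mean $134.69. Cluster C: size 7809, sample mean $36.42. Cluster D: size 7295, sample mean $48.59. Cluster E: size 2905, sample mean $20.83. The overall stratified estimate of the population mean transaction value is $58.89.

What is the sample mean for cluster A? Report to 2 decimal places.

31.49

Σ Nₕx̄ₕ = N·μ, so 3068·x̄_A = 26951·58.89 − (5874·134.69 + 7809·36.42 + 7295·48.59 + 2905·20.83).
= 1587144.39 − 1490548.04 = 96596.35.
x̄_A = 96596.35 / 3068 = 31.4851... → 31.49.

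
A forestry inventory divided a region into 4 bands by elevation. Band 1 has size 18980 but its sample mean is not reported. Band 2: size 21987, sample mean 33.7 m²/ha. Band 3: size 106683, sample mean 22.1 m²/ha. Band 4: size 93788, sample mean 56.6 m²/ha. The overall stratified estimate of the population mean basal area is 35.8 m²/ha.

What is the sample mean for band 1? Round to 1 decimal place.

12.5

N = 18980 + 21987 + 106683 + 93788 = 241438.
Overall total = μ·N = 35.8·241438 = 8643480.4.
Subtract the known strata: 21987·33.7 + 106683·22.1 + 93788·56.6 = 8407057.
Remaining total for band 1: 8643480.4 − 8407057 = 236423.4.
Divide by its size: 236423.4 / 18980 = 12.456... → 12.5.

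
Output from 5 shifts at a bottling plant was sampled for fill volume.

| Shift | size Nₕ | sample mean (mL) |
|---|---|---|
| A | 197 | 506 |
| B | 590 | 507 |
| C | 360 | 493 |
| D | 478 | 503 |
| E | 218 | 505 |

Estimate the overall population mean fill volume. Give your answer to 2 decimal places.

N = 197 + 590 + 360 + 478 + 218 = 1843.
The stratified mean weights each stratum mean by its population share Nₕ/N.
Σ Nₕx̄ₕ = 197·506 + 590·507 + 360·493 + 478·503 + 218·505 = 99682 + 299130 + 177480 + 240434 + 110090 = 926816.
Divide by N: 926816 / 1843 = 502.8844... → 502.88.

502.88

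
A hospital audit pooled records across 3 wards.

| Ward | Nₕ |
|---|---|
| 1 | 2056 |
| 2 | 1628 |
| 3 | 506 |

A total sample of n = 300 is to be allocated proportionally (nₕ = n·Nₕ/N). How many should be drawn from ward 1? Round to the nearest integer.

147

N = 2056 + 1628 + 506 = 4190.
n_1 = 300·2056/4190 = 147.208... → 147.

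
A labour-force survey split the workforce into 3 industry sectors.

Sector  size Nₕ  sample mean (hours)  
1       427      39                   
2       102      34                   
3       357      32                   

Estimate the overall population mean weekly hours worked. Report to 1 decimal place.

N = 427 + 102 + 357 = 886.
Overall mean = Σ (Nₕ/N)·x̄ₕ — weight by population share, not a simple average.
Σ Nₕx̄ₕ = 427·39 + 102·34 + 357·32 = 16653 + 3468 + 11424 = 31545.
Divide by N: 31545 / 886 = 35.604... → 35.6.

35.6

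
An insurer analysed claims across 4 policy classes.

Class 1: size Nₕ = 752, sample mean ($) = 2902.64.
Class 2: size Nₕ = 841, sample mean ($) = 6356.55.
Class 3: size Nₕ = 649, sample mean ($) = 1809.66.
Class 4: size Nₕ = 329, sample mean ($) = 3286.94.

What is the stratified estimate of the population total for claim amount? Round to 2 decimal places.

Population total = Σ Nₕ·x̄ₕ (each stratum's size times its mean).
752·2902.64 + 841·6356.55 + 649·1809.66 + 329·3286.94 = 2182785.28 + 5345858.55 + 1174469.34 + 1081403.26 = 9784516.43.

9784516.43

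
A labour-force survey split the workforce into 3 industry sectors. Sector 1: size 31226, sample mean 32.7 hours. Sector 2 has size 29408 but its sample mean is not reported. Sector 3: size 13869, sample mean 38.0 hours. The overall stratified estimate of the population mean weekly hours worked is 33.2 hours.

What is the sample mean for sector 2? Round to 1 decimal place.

N = 31226 + 29408 + 13869 = 74503.
Overall total = μ·N = 33.2·74503 = 2473499.6.
Subtract the known strata: 31226·32.7 + 13869·38.0 = 1548112.2.
Remaining total for sector 2: 2473499.6 − 1548112.2 = 925387.4.
Divide by its size: 925387.4 / 29408 = 31.467... → 31.5.

31.5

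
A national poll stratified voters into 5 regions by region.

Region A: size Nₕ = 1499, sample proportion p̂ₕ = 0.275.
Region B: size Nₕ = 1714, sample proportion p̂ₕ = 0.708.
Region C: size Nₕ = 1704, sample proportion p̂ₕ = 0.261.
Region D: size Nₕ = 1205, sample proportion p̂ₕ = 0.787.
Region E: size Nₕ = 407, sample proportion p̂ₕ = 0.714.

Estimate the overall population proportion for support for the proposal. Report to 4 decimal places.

0.5069

N = 1499 + 1714 + 1704 + 1205 + 407 = 6529.
Overall proportion = Σ (Nₕ/N)·p̂ₕ.
Σ Nₕp̂ₕ = 412.225 + 1213.512 + 444.744 + 948.335 + 290.598 = 3309.414.
3309.414 / 6529 = 0.506879... → 0.5069.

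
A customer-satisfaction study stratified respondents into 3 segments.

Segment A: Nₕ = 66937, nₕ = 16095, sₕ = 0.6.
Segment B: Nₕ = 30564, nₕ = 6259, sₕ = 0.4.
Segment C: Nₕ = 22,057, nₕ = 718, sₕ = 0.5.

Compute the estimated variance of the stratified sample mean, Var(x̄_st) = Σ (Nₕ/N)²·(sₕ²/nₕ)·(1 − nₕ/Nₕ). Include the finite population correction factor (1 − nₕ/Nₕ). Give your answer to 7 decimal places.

0.0000181

N = 119558. Term for each stratum: Wₕ²sₕ²/nₕ·(1−nₕ/Nₕ).
Var(x̄_st) = 0.0000053253 + 0.0000013285 + 0.0000114651 = 0.0000181189 → 0.0000181.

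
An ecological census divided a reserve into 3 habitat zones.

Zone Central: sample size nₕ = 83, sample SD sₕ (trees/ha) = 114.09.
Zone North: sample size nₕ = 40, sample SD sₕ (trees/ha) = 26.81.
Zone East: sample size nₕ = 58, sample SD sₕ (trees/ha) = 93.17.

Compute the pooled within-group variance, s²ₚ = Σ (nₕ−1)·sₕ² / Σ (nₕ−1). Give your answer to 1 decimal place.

Central: (83−1)·114.09² = 82·13016.5281 = 1067355.3042
North: (40−1)·26.81² = 39·718.7761 = 28032.2679
East: (58−1)·93.17² = 57·8680.6489 = 494796.9873
Numerator = 1590184.5594; denominator = Σ(nₕ−1) = 178.
s²ₚ = 1590184.5594/178 = 8933.621... → 8933.6.

8933.6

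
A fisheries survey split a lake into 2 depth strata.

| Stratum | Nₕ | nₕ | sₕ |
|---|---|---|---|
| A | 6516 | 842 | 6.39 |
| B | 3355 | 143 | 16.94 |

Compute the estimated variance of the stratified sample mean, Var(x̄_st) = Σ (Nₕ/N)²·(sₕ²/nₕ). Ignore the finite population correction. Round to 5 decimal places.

0.25295

N = 9871. Term for each stratum: Wₕ²sₕ²/nₕ.
Var(x̄_st) = 0.02113146 + 0.23182140 = 0.25295286 → 0.25295.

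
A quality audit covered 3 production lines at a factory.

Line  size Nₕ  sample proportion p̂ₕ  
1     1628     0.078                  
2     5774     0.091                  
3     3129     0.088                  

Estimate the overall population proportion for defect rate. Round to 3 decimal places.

Wₕ = Nₕ/N with N = 10531: 0.1546, 0.5483, 0.2971.
p̂_st = 0.1546·0.078 + 0.5483·0.091 + 0.2971·0.088 ≈ 0.08810... → 0.088.

0.088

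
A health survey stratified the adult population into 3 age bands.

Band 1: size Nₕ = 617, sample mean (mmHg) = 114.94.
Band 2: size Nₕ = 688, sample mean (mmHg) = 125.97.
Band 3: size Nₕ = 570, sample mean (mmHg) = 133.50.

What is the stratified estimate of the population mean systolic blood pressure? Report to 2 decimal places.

124.63

x̄_st = (Σ Nₕx̄ₕ) / (Σ Nₕ) = (617·114.94 + 688·125.97 + 570·133.50) / 1875
= 233680.34 / 1875 = 124.6295... → 124.63.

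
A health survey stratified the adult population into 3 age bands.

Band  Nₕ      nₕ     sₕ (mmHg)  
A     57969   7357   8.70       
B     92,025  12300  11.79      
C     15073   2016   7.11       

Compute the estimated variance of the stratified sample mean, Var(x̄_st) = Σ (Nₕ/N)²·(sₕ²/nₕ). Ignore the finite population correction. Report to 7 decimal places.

N = 165067. Term for each stratum: Wₕ²sₕ²/nₕ.
Var(x̄_st) = 0.0012688458 + 0.0035124782 + 0.0002090873 = 0.0049904112 → 0.0049904.

0.0049904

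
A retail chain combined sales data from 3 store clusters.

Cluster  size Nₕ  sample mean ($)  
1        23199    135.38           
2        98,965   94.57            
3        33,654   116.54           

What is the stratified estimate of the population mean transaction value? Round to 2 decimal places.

N = 155818; weights Wₕ = Nₕ/N = (0.1489, 0.6351, 0.2160).
x̄_st = Σ Wₕ·x̄ₕ = 0.1489·135.38 + 0.6351·94.57 + 0.2160·116.54 ≈ 105.3911...
→ 105.39.

105.39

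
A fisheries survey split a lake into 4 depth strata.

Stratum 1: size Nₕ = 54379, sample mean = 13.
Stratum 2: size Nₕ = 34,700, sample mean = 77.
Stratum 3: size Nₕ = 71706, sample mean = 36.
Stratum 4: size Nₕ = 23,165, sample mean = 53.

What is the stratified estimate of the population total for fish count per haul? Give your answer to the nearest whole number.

7187988

1: 54379·13 = 706927
2: 34700·77 = 2671900
3: 71706·36 = 2581416
4: 23165·53 = 1227745
τ̂ = Σ Nₕx̄ₕ = 7187988.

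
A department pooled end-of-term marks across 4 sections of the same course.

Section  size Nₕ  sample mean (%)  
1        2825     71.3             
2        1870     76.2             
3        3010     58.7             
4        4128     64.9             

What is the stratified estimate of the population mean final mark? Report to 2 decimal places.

x̄_st = (Σ Nₕx̄ₕ) / (Σ Nₕ) = (2825·71.3 + 1870·76.2 + 3010·58.7 + 4128·64.9) / 11833
= 788510.7 / 11833 = 66.6366... → 66.64.

66.64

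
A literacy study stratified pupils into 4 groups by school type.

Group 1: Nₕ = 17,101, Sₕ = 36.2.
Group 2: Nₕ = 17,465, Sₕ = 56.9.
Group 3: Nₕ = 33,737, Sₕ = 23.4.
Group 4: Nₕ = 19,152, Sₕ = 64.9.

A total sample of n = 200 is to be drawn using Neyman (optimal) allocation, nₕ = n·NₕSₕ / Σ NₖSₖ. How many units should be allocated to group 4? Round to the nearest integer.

68

Σ NₕSₕ = 17101·36.2 + 17465·56.9 + 33737·23.4 + 19152·64.9 = 3645225.3.
Share for 4: 1242964.8/3645225.3 = 0.34098.
n_4 = 200 × 0.34098 = 68.197... → 68.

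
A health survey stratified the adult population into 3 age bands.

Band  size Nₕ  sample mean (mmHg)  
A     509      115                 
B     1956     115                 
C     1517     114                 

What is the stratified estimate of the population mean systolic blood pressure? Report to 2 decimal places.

N = 509 + 1956 + 1517 = 3982.
The stratified mean weights each stratum mean by its population share Nₕ/N.
Σ Nₕx̄ₕ = 509·115 + 1956·115 + 1517·114 = 58535 + 224940 + 172938 = 456413.
Divide by N: 456413 / 3982 = 114.6190... → 114.62.

114.62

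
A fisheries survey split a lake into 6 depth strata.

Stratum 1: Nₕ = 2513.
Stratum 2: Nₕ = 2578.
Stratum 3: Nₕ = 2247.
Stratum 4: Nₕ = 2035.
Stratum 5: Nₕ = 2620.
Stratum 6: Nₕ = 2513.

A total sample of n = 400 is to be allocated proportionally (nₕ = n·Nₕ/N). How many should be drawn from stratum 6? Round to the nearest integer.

69

N = 2513 + 2578 + 2247 + 2035 + 2620 + 2513 = 14506.
n_6 = 400·2513/14506 = 69.295... → 69.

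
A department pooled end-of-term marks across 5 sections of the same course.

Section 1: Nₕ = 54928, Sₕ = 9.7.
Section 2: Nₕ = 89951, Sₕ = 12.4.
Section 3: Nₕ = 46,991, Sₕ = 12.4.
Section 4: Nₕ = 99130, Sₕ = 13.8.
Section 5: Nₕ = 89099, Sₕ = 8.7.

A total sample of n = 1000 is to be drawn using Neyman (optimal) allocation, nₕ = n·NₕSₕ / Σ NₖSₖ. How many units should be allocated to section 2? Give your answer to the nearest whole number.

Σ NₕSₕ = 54928·9.7 + 89951·12.4 + 46991·12.4 + 99130·13.8 + 89099·8.7 = 4374037.7.
Share for 2: 1115392.4/4374037.7 = 0.25500.
n_2 = 1000 × 0.25500 = 255.003... → 255.

255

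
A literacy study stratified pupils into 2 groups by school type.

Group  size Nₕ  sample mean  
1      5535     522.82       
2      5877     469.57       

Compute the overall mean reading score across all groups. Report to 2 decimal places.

N = 5535 + 5877 = 11412.
Overall mean = Σ (Nₕ/N)·x̄ₕ — weight by population share, not a simple average.
Σ Nₕx̄ₕ = 5535·522.82 + 5877·469.57 = 2893808.7 + 2759662.89 = 5653471.59.
Divide by N: 5653471.59 / 11412 = 495.3971... → 495.40.

495.40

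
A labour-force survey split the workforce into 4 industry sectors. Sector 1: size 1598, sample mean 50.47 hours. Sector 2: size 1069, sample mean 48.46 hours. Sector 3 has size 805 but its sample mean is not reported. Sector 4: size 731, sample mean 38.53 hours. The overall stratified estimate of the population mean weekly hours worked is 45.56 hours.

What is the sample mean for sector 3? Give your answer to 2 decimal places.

N = 1598 + 1069 + 805 + 731 = 4203.
Overall total = μ·N = 45.56·4203 = 191488.68.
Subtract the known strata: 1598·50.47 + 1069·48.46 + 731·38.53 = 160620.23.
Remaining total for sector 3: 191488.68 − 160620.23 = 30868.45.
Divide by its size: 30868.45 / 805 = 38.3459... → 38.35.

38.35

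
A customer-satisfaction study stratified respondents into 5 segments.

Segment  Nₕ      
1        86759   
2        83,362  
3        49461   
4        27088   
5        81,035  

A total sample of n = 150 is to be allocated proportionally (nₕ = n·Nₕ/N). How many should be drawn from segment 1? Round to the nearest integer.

N = 86759 + 83362 + 49461 + 27088 + 81035 = 327705.
n_1 = 150·86759/327705 = 39.712... → 40.

40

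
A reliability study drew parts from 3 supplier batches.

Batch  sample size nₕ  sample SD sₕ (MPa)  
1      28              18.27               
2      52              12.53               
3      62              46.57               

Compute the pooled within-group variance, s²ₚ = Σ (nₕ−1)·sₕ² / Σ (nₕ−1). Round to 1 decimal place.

1: (28−1)·18.27² = 27·333.7929 = 9012.4083
2: (52−1)·12.53² = 51·157.0009 = 8007.0459
3: (62−1)·46.57² = 61·2168.7649 = 132294.6589
Numerator = 149314.1131; denominator = Σ(nₕ−1) = 139.
s²ₚ = 149314.1131/139 = 1074.202... → 1074.2.

1074.2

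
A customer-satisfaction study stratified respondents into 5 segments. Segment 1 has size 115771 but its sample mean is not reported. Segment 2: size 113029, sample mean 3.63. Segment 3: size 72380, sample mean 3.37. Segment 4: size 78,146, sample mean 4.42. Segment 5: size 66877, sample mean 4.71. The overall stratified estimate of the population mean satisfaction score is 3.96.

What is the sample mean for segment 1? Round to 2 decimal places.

Σ Nₕx̄ₕ = N·μ, so 115771·x̄_1 = 446203·3.96 − (113029·3.63 + 72380·3.37 + 78146·4.42 + 66877·4.71).
= 1766963.88 − 1314611.86 = 452352.02.
x̄_1 = 452352.02 / 115771 = 3.9073... → 3.91.

3.91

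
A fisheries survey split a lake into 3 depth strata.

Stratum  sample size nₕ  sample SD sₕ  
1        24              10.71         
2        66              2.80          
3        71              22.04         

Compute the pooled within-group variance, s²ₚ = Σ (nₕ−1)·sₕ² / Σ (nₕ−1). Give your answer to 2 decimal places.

1: (24−1)·10.71² = 23·114.7041 = 2638.1943
2: (66−1)·2.80² = 65·7.84 = 509.6
3: (71−1)·22.04² = 70·485.7616 = 34003.312
Numerator = 37151.1063; denominator = Σ(nₕ−1) = 158.
s²ₚ = 37151.1063/158 = 235.1336... → 235.13.

235.13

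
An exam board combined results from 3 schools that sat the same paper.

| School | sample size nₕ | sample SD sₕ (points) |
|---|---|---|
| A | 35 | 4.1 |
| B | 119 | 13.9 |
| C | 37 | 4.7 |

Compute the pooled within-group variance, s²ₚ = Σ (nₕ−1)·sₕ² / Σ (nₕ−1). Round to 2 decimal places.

Degrees of freedom: 34 + 118 + 36 = 188.
Σ(nₕ−1)sₕ² = 34·16.81 + 118·193.21 + 36·22.09 = 24165.56.
s²ₚ = 24165.56 / 188 = 128.5402... → 128.54.

128.54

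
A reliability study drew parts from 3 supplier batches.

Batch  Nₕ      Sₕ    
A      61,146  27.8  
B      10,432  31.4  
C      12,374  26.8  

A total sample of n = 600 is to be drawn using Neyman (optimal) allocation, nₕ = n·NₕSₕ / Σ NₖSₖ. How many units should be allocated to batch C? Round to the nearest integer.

84

A: NₕSₕ = 61146·27.8 = 1699858.8
B: NₕSₕ = 10432·31.4 = 327564.8
C: NₕSₕ = 12374·26.8 = 331623.2
Σ NₕSₕ = 2359046.8.
n_C = 600·331623.2/2359046.8 = 84.345... → 84.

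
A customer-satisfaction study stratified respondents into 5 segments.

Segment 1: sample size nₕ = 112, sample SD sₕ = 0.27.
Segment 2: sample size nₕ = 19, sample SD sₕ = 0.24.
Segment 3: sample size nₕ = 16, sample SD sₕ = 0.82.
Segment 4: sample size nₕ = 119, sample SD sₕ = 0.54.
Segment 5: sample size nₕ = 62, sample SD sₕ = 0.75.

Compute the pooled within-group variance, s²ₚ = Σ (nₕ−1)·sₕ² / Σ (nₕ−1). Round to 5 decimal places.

0.27225

1: (112−1)·0.27² = 111·0.0729 = 8.0919
2: (19−1)·0.24² = 18·0.0576 = 1.0368
3: (16−1)·0.82² = 15·0.6724 = 10.086
4: (119−1)·0.54² = 118·0.2916 = 34.4088
5: (62−1)·0.75² = 61·0.5625 = 34.3125
Numerator = 87.936; denominator = Σ(nₕ−1) = 323.
s²ₚ = 87.936/323 = 0.2722477... → 0.27225.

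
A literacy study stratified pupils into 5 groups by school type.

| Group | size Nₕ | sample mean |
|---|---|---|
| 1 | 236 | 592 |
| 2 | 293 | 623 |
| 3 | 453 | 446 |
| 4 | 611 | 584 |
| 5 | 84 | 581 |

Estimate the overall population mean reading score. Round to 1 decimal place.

x̄_st = (Σ Nₕx̄ₕ) / (Σ Nₕ) = (236·592 + 293·623 + 453·446 + 611·584 + 84·581) / 1677
= 929917 / 1677 = 554.512... → 554.5.

554.5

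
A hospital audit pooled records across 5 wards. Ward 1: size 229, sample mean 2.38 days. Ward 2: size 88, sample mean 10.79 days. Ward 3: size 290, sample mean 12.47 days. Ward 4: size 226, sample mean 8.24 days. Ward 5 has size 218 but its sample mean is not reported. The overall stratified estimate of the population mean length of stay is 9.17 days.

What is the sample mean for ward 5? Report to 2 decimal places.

Σ Nₕx̄ₕ = N·μ, so 218·x̄_5 = 1051·9.17 − (229·2.38 + 88·10.79 + 290·12.47 + 226·8.24).
= 9637.67 − 6973.08 = 2664.59.
x̄_5 = 2664.59 / 218 = 12.2229... → 12.22.

12.22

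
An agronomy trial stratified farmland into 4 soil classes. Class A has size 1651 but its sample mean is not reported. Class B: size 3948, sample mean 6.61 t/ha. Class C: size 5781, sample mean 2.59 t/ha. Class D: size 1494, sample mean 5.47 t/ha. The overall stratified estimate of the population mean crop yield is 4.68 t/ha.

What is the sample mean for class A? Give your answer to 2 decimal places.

Σ Nₕx̄ₕ = N·μ, so 1651·x̄_A = 12874·4.68 − (3948·6.61 + 5781·2.59 + 1494·5.47).
= 60250.32 − 49241.25 = 11009.07.
x̄_A = 11009.07 / 1651 = 6.6681... → 6.67.

6.67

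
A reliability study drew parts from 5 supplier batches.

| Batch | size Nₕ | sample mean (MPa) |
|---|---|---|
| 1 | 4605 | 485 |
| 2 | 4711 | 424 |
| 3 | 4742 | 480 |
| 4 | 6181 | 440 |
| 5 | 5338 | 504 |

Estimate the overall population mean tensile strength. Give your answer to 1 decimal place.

x̄_st = (Σ Nₕx̄ₕ) / (Σ Nₕ) = (4605·485 + 4711·424 + 4742·480 + 6181·440 + 5338·504) / 25577
= 11917041 / 25577 = 465.928... → 465.9.

465.9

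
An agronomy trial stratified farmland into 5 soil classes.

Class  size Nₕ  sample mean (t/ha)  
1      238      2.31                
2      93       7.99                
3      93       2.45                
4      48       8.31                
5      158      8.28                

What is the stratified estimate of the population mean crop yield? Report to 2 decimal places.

N = 238 + 93 + 93 + 48 + 158 = 630.
Weight each subgroup mean by Nₕ/N and sum.
Σ Nₕx̄ₕ = 238·2.31 + 93·7.99 + 93·2.45 + 48·8.31 + 158·8.28 = 549.78 + 743.07 + 227.85 + 398.88 + 1308.24 = 3227.82.
Divide by N: 3227.82 / 630 = 5.1235... → 5.12.

5.12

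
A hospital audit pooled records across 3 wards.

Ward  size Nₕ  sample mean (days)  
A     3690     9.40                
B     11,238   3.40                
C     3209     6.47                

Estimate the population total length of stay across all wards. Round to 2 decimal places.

93657.43

A: 3690·9.40 = 34686
B: 11238·3.40 = 38209.2
C: 3209·6.47 = 20762.23
τ̂ = Σ Nₕx̄ₕ = 93657.43.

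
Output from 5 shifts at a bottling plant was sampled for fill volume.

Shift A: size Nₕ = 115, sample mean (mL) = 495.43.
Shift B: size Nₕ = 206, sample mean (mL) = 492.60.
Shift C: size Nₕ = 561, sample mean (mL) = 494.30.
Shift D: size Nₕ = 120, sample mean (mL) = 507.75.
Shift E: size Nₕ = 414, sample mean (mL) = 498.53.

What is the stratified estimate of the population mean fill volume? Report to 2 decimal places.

496.52

x̄_st = (Σ Nₕx̄ₕ) / (Σ Nₕ) = (115·495.43 + 206·492.60 + 561·494.30 + 120·507.75 + 414·498.53) / 1416
= 703073.77 / 1416 = 496.5210... → 496.52.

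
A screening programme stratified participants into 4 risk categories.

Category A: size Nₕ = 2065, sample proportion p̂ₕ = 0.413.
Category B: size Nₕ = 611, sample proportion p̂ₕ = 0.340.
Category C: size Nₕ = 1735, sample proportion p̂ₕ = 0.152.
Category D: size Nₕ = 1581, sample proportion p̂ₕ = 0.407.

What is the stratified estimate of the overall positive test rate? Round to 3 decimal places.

Wₕ = Nₕ/N with N = 5992: 0.3446, 0.1020, 0.2896, 0.2639.
p̂_st = 0.3446·0.413 + 0.1020·0.340 + 0.2896·0.152 + 0.2639·0.407 ≈ 0.32840... → 0.328.

0.328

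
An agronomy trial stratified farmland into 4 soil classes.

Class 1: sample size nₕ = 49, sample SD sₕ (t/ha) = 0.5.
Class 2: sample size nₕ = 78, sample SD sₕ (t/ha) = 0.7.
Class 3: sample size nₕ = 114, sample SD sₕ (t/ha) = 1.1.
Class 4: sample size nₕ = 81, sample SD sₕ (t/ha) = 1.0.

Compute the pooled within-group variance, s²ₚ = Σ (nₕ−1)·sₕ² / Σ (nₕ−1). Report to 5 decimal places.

1: (49−1)·0.5² = 48·0.25 = 12
2: (78−1)·0.7² = 77·0.49 = 37.73
3: (114−1)·1.1² = 113·1.21 = 136.73
4: (81−1)·1.0² = 80·1 = 80
Numerator = 266.46; denominator = Σ(nₕ−1) = 318.
s²ₚ = 266.46/318 = 0.8379245... → 0.83792.

0.83792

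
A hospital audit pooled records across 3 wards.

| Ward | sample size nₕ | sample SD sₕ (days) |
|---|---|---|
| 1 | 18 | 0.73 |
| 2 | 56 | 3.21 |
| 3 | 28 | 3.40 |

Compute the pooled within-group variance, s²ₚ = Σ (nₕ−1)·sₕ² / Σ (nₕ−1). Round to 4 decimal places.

8.9687

Degrees of freedom: 17 + 55 + 27 = 99.
Σ(nₕ−1)sₕ² = 17·0.5329 + 55·10.3041 + 27·11.56 = 887.9048.
s²ₚ = 887.9048 / 99 = 8.968735... → 8.9687.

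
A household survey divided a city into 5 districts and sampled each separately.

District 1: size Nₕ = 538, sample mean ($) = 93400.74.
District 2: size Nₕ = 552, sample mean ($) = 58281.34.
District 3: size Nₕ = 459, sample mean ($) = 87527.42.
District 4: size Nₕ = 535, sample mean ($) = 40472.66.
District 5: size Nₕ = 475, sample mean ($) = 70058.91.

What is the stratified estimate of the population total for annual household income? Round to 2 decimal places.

1: 538·93400.74 = 50249598.12
2: 552·58281.34 = 32171299.68
3: 459·87527.42 = 40175085.78
4: 535·40472.66 = 21652873.1
5: 475·70058.91 = 33277982.25
τ̂ = Σ Nₕx̄ₕ = 177526838.93.

177526838.93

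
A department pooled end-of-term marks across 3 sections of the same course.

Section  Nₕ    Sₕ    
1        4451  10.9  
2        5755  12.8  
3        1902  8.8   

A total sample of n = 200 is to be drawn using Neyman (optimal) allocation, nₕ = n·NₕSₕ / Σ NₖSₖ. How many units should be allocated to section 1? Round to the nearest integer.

1: NₕSₕ = 4451·10.9 = 48515.9
2: NₕSₕ = 5755·12.8 = 73664
3: NₕSₕ = 1902·8.8 = 16737.6
Σ NₕSₕ = 138917.5.
n_1 = 200·48515.9/138917.5 = 69.849... → 70.

70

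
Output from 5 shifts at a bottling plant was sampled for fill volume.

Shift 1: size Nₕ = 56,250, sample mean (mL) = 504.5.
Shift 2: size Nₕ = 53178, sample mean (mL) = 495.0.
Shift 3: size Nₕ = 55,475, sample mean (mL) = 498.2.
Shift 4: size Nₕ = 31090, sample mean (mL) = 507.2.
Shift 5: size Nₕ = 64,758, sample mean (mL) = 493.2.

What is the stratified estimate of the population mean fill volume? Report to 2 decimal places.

N = 260751; weights Wₕ = Nₕ/N = (0.2157, 0.2039, 0.2128, 0.1192, 0.2484).
x̄_st = Σ Wₕ·x̄ₕ = 0.2157·504.5 + 0.2039·495.0 + 0.2128·498.2 + 0.1192·507.2 + 0.2484·493.2 ≈ 498.7378...
→ 498.74.

498.74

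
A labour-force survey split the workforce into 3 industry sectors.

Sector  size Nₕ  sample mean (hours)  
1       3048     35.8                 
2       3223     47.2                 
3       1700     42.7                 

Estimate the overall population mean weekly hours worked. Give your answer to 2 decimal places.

41.88

x̄_st = (Σ Nₕx̄ₕ) / (Σ Nₕ) = (3048·35.8 + 3223·47.2 + 1700·42.7) / 7971
= 333834 / 7971 = 41.8811... → 41.88.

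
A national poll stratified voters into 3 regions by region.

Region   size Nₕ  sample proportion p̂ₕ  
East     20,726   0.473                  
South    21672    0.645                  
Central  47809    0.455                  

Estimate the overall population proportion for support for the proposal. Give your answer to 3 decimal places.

0.505

Wₕ = Nₕ/N with N = 90207: 0.2298, 0.2402, 0.5300.
p̂_st = 0.2298·0.473 + 0.2402·0.645 + 0.5300·0.455 ≈ 0.50478... → 0.505.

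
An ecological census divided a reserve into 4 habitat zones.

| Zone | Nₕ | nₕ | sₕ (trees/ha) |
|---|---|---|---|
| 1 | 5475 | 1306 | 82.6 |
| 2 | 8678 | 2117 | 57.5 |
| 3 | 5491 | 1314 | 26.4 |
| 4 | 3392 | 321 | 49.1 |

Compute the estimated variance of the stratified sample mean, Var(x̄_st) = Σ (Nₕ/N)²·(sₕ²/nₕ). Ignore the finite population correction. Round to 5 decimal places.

N = 23036. Term for each stratum: Wₕ²sₕ²/nₕ.
Var(x̄_st) = 0.29510123 + 0.22163584 + 0.03013708 + 0.16283790 = 0.70971206 → 0.70971.

0.70971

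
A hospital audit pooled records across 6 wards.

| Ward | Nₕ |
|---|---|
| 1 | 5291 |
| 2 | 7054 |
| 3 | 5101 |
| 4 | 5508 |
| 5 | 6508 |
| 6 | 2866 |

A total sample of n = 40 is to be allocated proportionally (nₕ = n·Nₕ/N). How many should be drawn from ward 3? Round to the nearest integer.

6

N = 5291 + 7054 + 5101 + 5508 + 6508 + 2866 = 32328.
n_3 = 40·5101/32328 = 6.312... → 6.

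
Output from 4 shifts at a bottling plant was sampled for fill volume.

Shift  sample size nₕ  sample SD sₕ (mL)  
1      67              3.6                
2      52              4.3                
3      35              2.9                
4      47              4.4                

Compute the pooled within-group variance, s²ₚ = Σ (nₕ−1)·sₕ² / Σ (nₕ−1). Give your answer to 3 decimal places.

15.101

1: (67−1)·3.6² = 66·12.96 = 855.36
2: (52−1)·4.3² = 51·18.49 = 942.99
3: (35−1)·2.9² = 34·8.41 = 285.94
4: (47−1)·4.4² = 46·19.36 = 890.56
Numerator = 2974.85; denominator = Σ(nₕ−1) = 197.
s²ₚ = 2974.85/197 = 15.10076... → 15.101.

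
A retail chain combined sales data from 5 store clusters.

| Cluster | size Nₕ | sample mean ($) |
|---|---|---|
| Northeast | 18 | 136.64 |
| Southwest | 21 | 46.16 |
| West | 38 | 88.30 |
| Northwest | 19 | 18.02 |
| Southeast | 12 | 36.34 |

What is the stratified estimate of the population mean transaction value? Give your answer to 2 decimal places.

N = 18 + 21 + 38 + 19 + 12 = 108.
The stratified mean weights each stratum mean by its population share Nₕ/N.
Σ Nₕx̄ₕ = 18·136.64 + 21·46.16 + 38·88.30 + 19·18.02 + 12·36.34 = 2459.52 + 969.36 + 3355.4 + 342.38 + 436.08 = 7562.74.
Divide by N: 7562.74 / 108 = 70.0254... → 70.03.

70.03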